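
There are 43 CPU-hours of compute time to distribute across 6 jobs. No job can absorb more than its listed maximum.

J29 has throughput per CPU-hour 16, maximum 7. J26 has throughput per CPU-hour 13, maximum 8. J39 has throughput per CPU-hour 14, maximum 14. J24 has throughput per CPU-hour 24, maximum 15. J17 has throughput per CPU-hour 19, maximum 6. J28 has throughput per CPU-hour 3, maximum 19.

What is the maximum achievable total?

Rank by throughput per CPU-hour: J24 24 > J17 19 > J29 16 > J39 14 > J26 13 > J28 3.
Give J24 15 to hit its cap of 15 → 28 left.
J17 takes 6 to reach its cap of 6 → 22 left.
J29: +7 to 7 (cap) → 15 left.
J39 takes 14 to reach its cap of 14 → 1 left.
J26: +1 (room for 8) → 1. Pool exhausted.
Total = 16×7 + 13×1 + 14×14 + 24×15 + 19×6 = 795.

795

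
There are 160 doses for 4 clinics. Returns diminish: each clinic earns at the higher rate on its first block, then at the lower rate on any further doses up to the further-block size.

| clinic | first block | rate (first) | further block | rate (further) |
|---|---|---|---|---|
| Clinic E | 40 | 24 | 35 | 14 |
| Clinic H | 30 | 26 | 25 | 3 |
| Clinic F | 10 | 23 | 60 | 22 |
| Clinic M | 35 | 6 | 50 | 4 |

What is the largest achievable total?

3570

Order all 8 blocks by rate: Clinic H/first 26 > Clinic E/first 24 > Clinic F/first 23 > Clinic F/second 22 > Clinic E/second 14 > Clinic M/first 6 > Clinic M/second 4 > Clinic H/second 3.
Clinic H first at 26: fill all 30 → 130 left.
Clinic E/first (24): +40 → 90 left.
Clinic F first at 23: fill all 10 → 80 left.
Clinic F second at 22: fill all 60 → 20 left.
Clinic E second at 14: only 20 left, fill 20.
Total = 26×30 + 24×40 + 23×10 + 22×60 + 14×20 = 3570.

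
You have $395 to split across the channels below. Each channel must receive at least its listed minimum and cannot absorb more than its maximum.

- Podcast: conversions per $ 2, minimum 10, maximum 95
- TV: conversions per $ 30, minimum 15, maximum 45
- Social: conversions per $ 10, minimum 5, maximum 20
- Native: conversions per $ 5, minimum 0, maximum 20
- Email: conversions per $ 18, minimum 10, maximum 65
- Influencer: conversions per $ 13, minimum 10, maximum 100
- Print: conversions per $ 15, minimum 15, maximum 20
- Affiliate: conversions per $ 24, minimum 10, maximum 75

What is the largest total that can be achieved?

Meeting every minimum uses 10+15+5+0+10+10+15+10 = 75 $, leaving 320.
Rank by conversions per $: TV 30 > Affiliate 24 > Email 18 > Print 15 > Influencer 13 > Social 10 > Native 5 > Podcast 2.
TV takes 30 more to reach its cap of 45 — 290 left.
Affiliate takes 65 more to reach its cap of 75 — 225 left.
Email takes 55 more to reach its cap of 65 — 170 left.
Print: +5 to 20 (cap) — 165 left.
Give Influencer 90 more to hit its cap of 100 — 75 left.
Social takes 15 more to reach its cap of 20 — 60 left.
Native takes 20 more to reach its cap of 20 — 40 left.
Podcast: +40 (room for 85) → 50. Pool exhausted.
Total = 2×50 + 30×45 + 10×20 + 5×20 + 18×65 + 13×100 + 15×20 + 24×75 = 6320.

6320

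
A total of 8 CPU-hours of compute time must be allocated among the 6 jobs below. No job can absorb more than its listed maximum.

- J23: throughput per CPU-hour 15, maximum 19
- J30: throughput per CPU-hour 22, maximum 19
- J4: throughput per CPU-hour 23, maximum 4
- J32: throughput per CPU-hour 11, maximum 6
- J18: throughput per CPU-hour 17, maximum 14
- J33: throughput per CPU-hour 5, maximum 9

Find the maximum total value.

Order the jobs by throughput per CPU-hour: J4 23 > J30 22 > J18 17 > J23 15 > J32 11 > J33 5.
Give J4 4 to hit its cap of 4 — 4 left.
Only 4 left; J30 takes them to reach 4.
Total = 22×4 + 23×4 = 180.

180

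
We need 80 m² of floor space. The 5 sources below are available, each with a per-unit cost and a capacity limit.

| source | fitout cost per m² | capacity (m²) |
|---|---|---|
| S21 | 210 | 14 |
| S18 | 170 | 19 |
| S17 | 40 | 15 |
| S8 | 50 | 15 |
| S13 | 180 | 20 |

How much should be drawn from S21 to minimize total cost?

Cheapest first:
S17 at 40: take all 15 m² ; 65 still needed.
S8 at 50: take all 15 m² ; 50 still needed.
S18 at 170: take all 19 m² ; 31 still needed.
Take 20 from S13 at 180 ; need 11 more.
S21 at 210: take 11 of its 14 ; requirement met.

11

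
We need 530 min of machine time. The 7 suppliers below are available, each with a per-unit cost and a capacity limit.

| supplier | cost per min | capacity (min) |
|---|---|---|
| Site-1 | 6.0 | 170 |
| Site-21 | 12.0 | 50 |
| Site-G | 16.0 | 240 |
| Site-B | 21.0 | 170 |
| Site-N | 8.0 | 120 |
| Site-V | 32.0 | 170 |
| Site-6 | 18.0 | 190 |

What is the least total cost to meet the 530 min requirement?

Cheapest first:
Site-1 (6.0): use full 170 ; 360 min to go.
Take 120 from Site-N at 8.0 ; need 240 more.
Take 50 from Site-21 at 12.0 ; need 190 more.
Site-G at 16.0: take 190 of its 240 ; requirement met.
Site-6, Site-B, Site-V: unused.
Cost = 170×6.0 + 120×8.0 + 50×12.0 + 190×16.0 = 5620.

5620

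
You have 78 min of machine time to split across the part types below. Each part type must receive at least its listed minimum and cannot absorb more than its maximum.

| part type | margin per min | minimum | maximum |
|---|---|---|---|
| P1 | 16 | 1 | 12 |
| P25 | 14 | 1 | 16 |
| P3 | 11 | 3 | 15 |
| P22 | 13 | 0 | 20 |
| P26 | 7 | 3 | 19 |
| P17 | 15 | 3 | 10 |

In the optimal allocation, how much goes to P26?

5

Meeting every minimum uses 1+1+3+0+3+3 = 11 min, leaving 67.
Highest margin per min first: P1 16 > P17 15 > P25 14 > P22 13 > P3 11 > P26 7.
P1: +11 to 12 (cap) → 56 left.
P17: +7 to 10 (cap) → 49 left.
P25 takes 15 more to reach its cap of 16 → 34 left.
P22 takes 20 more to reach its cap of 20 → 14 left.
Give P3 12 more to hit its cap of 15 → 2 left.
P26: +2 (room for 16) → 5. Pool exhausted.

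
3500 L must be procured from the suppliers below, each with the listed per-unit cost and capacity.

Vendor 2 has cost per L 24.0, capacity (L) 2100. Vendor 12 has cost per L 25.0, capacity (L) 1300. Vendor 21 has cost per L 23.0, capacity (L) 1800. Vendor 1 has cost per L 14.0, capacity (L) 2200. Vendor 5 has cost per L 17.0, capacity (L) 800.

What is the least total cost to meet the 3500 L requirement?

55900

Use suppliers in increasing cost order.
Vendor 1 (14.0): use full 2200 — 1300 L to go.
Vendor 5 at 17.0: take all 800 L — 500 still needed.
Take 500 from Vendor 21 at 23.0 to finish.
Vendor 2, Vendor 12: unused.
Cost = 2200×14.0 + 800×17.0 + 500×23.0 = 55900.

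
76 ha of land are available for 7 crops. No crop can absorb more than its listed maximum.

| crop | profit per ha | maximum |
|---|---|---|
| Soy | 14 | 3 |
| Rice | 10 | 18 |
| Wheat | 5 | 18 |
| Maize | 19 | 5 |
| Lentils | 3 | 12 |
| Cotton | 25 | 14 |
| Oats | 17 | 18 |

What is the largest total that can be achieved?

1063

Rank by profit per ha: Cotton 25 > Maize 19 > Oats 17 > Soy 14 > Rice 10 > Wheat 5 > Lentils 3.
Cotton takes 14 to reach its cap of 14 → 62 left.
Maize: +5 to 5 (cap) → 57 left.
Oats takes 18 to reach its cap of 18 → 39 left.
Give Soy 3 to hit its cap of 3 → 36 left.
Rice: +18 to 18 (cap) → 18 left.
Wheat takes 18 to reach its cap of 18 → 0 left.
Total = 14×3 + 10×18 + 5×18 + 19×5 + 25×14 + 17×18 = 1063.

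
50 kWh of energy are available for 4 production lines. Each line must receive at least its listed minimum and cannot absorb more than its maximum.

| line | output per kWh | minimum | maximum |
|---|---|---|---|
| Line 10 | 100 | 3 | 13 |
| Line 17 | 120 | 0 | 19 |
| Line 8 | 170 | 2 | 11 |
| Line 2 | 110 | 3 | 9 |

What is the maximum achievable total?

Meeting every minimum uses 3+0+2+3 = 8 kWh, leaving 42.
Rank by output per kWh: Line 8 170 > Line 17 120 > Line 2 110 > Line 10 100.
Give Line 8 9 more to hit its cap of 11 ; 33 left.
Line 17 takes 19 more to reach its cap of 19 ; 14 left.
Line 2 takes 6 more to reach its cap of 9 ; 8 left.
Only 8 left; Line 10 takes them to reach 11.
Total = 100×11 + 120×19 + 170×11 + 110×9 = 6240.

6240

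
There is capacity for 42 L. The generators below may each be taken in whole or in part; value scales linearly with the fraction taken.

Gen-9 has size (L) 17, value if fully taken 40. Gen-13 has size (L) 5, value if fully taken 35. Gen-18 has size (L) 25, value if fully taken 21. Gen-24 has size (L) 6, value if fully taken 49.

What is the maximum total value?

135.76

Sort by value density: Gen-24 49/6≈8.17, Gen-13 35/5≈7, Gen-9 40/17≈2.35, Gen-18 21/25≈0.84.
Gen-24: take in full, 6 L for value 49 — 36 left.
Take all of Gen-13 (5 L, value 35) — 31 L left.
Take all of Gen-9 (17 L, value 40) — 14 L left.
Fill the last 14 L with part of Gen-18: 14/25 of it earns 11.76.
Total value = 135.76.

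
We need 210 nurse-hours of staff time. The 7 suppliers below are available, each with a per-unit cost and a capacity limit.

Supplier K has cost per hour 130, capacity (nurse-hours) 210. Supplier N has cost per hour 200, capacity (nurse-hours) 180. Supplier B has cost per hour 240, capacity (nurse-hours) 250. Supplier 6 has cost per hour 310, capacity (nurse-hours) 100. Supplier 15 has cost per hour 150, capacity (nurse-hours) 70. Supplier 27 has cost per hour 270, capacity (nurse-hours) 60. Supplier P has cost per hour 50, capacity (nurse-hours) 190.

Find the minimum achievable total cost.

Use suppliers in increasing cost order.
Take 190 from Supplier P at 50 — need 20 more.
Supplier K at 130: take 20 of its 210 — requirement met.
Supplier 15, Supplier N, Supplier B, Supplier 27, Supplier 6: unused.
Cost = 190×50 + 20×130 = 12100.

12100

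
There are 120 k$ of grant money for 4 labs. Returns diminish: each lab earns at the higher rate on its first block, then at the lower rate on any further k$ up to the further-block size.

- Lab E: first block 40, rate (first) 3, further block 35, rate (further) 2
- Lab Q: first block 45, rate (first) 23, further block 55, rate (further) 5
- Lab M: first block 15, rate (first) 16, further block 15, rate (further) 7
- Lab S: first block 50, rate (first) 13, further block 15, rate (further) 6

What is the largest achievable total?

Treat each block as its own option and order by rate: Lab Q/tier1 23 > Lab M/tier1 16 > Lab S/tier1 13 > Lab M/tier2 7 > Lab S/tier2 6 > Lab Q/tier2 5 > Lab E/tier1 3 > Lab E/tier2 2.
Lab Q/tier1 (23): +45 ; 75 left.
Lab M/tier1 (16): +15 ; 60 left.
Lab S tier1 at 13: fill all 50 ; 10 left.
Lab M tier2 at 7: only 10 left, fill 10.
Total = 23×45 + 16×15 + 13×50 + 7×10 = 1995.

1995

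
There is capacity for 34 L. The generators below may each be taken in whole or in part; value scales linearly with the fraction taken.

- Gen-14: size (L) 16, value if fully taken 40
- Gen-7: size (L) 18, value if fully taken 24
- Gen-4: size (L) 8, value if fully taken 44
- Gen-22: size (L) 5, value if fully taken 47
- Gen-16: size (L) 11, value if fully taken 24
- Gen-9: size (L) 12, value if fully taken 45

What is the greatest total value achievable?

158.5

Best value per unit of size first: Gen-22 47/5≈9.4, Gen-4 44/8≈5.5, Gen-9 45/12≈3.75, Gen-14 40/16≈2.5, Gen-16 24/11≈2.18, Gen-7 24/18≈1.33.
Take all of Gen-22 (5 L, value 47) ; 29 L left.
Gen-4: take in full, 8 L for value 44 ; 21 left.
Gen-9: take in full, 12 L for value 45 ; 9 left.
Only 9 L remain; take 9/16 of Gen-14 for value 40×9/16 = 22.5.
Total value = 158.5.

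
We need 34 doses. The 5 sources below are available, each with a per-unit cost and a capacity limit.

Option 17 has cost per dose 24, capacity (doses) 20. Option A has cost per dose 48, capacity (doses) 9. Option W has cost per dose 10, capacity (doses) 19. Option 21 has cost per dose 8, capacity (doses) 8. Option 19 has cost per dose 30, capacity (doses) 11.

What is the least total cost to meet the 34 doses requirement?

422

Cheapest first:
Option 21 (8): use full 8 — 26 doses to go.
Option W (10): use full 19 — 7 doses to go.
Option 17 at 24: take 7 of its 20 — requirement met.
Option 19, Option A: unused.
Cost = 8×8 + 19×10 + 7×24 = 422.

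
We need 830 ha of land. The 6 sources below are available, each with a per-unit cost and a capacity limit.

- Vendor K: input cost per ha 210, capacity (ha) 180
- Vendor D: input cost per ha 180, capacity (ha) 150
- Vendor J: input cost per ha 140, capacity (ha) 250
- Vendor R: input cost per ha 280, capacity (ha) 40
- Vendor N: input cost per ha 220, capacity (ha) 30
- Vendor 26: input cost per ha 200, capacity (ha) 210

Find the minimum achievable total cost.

151200

Use sources in increasing cost order.
Vendor J (140): use full 250 ; 580 ha to go.
Take 150 from Vendor D at 180 ; need 430 more.
Vendor 26 at 200: take all 210 ha ; 220 still needed.
Vendor K at 210: take all 180 ha ; 40 still needed.
Take 30 from Vendor N at 220 ; need 10 more.
Vendor R (280): take the remaining 10 ; done.
Cost = 250×140 + 150×180 + 210×200 + 180×210 + 30×220 + 10×280 = 151200.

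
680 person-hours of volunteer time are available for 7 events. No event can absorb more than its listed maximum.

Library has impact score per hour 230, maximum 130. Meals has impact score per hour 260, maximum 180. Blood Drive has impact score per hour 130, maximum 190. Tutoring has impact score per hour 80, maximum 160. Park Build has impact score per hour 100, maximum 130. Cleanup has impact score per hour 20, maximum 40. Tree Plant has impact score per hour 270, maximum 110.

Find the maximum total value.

Rank by impact score per hour: Tree Plant 270 > Meals 260 > Library 230 > Blood Drive 130 > Park Build 100 > Tutoring 80 > Cleanup 20.
Give Tree Plant 110 to hit its cap of 110 ; 570 left.
Give Meals 180 to hit its cap of 180 ; 390 left.
Library: +130 to 130 (cap) ; 260 left.
Give Blood Drive 190 to hit its cap of 190 ; 70 left.
Park Build: +70 (room for 130) → 70. Pool exhausted.
Total = 230×130 + 260×180 + 130×190 + 100×70 + 270×110 = 138100.

138100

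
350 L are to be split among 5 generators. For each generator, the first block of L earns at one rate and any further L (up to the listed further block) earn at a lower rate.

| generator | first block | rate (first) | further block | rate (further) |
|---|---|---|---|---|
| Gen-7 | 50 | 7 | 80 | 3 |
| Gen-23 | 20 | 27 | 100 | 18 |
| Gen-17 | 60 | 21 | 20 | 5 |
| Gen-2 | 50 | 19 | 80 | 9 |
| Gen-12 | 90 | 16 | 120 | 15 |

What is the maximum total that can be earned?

Treat each block as its own option and order by rate: Gen-23/T1 27 > Gen-17/T1 21 > Gen-2/T1 19 > Gen-23/T2 18 > Gen-12/T1 16 > Gen-12/T2 15 > Gen-2/T2 9 > Gen-7/T1 7 > Gen-17/T2 5 > Gen-7/T2 3.
Gen-23/T1 (27): +20 → 330 left.
Fill Gen-17 T1 block (60 at 21) → 270 left.
Fill Gen-2 T1 block (50 at 19) → 220 left.
Fill Gen-23 T2 block (100 at 18) → 120 left.
Gen-12 T1 at 16: fill all 90 → 30 left.
Gen-12/T2: +30 of 120 at 15; pool empty.
Total = 27×20 + 21×60 + 19×50 + 18×100 + 16×90 + 15×30 = 6440.

6440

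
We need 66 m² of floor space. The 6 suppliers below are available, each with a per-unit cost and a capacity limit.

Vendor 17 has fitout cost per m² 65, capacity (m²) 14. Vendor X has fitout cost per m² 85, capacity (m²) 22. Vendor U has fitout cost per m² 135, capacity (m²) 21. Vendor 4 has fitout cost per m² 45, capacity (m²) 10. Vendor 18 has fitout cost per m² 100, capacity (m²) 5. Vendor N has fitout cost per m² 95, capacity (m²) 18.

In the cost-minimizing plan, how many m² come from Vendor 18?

Fill from the cheapest supplier first.
Vendor 4 at 45: take all 10 m² — 56 still needed.
Vendor 17 (65): use full 14 — 42 m² to go.
Vendor X (85): use full 22 — 20 m² to go.
Vendor N at 95: take all 18 m² — 2 still needed.
Take 2 from Vendor 18 at 100 to finish.
Vendor U: unused.

2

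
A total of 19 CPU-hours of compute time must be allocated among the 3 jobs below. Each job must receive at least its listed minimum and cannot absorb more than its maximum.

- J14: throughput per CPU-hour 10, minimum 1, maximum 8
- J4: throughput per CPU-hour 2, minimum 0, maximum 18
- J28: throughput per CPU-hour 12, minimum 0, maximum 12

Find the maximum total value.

214

Meeting every minimum uses 1+0+0 = 1 CPU-hours, leaving 18.
Rank by throughput per CPU-hour: J28 12 > J14 10 > J4 2.
J28 takes 12 more to reach its cap of 12 — 6 left.
J14 has room for 7 more but only 6 remain, so it gets 7.
Total = 10×7 + 12×12 = 214.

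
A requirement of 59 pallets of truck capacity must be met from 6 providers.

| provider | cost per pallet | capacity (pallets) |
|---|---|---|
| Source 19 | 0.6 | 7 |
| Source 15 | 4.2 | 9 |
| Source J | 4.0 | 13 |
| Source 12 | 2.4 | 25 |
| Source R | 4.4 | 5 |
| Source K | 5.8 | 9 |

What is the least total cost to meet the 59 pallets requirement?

Use providers in increasing cost order.
Take 7 from Source 19 at 0.6 → need 52 more.
Take 25 from Source 12 at 2.4 → need 27 more.
Source J at 4.0: take all 13 pallets → 14 still needed.
Take 9 from Source 15 at 4.2 → need 5 more.
Source R (4.4): use full 5 → 0 pallets to go.
Source K: unused.
Cost = 7×0.6 + 25×2.4 + 13×4.0 + 9×4.2 + 5×4.4 = 176.

176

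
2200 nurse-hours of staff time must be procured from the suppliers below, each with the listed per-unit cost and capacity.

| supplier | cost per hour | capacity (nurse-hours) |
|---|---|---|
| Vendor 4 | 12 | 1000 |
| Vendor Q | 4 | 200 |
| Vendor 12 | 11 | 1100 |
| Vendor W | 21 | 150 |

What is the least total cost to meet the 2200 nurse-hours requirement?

23700

Fill from the cheapest supplier first.
Vendor Q at 4: take all 200 nurse-hours — 2000 still needed.
Vendor 12 at 11: take all 1100 nurse-hours — 900 still needed.
Vendor 4 (12): take the remaining 900 — done.
Vendor W: unused.
Cost = 200×4 + 1100×11 + 900×12 = 23700.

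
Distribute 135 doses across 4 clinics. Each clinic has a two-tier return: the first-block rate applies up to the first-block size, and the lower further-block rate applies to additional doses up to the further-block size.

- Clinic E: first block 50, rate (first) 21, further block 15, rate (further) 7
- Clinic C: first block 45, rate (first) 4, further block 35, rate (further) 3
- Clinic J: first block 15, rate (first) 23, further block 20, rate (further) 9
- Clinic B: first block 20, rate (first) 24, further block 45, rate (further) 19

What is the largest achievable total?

2775

Order all 8 blocks by rate: Clinic B/first 24 > Clinic J/first 23 > Clinic E/first 21 > Clinic B/second 19 > Clinic J/second 9 > Clinic E/second 7 > Clinic C/first 4 > Clinic C/second 3.
Fill Clinic B first block (20 at 24) ; 115 left.
Fill Clinic J first block (15 at 23) ; 100 left.
Clinic E/first (21): +50 ; 50 left.
Clinic B/second (19): +45 ; 5 left.
Clinic J second at 9: only 5 left, fill 5.
Total = 24×20 + 23×15 + 21×50 + 19×45 + 9×5 = 2775.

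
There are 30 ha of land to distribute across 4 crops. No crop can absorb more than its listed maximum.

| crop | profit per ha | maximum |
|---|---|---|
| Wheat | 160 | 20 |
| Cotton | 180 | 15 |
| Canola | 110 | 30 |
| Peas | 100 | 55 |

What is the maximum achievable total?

Rank by profit per ha: Cotton 180 > Wheat 160 > Canola 110 > Peas 100.
Give Cotton 15 to hit its cap of 15 — 15 left.
Only 15 left; Wheat takes them to reach 15.
Total = 160×15 + 180×15 = 5100.

5100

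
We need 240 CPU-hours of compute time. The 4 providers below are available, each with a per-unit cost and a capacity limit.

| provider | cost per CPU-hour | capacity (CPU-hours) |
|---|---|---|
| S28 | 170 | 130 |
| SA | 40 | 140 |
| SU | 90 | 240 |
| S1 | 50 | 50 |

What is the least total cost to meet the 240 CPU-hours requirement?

Use providers in increasing cost order.
Take 140 from SA at 40 — need 100 more.
S1 at 50: take all 50 CPU-hours — 50 still needed.
SU (90): take the remaining 50 — done.
S28: unused.
Cost = 140×40 + 50×50 + 50×90 = 12600.

12600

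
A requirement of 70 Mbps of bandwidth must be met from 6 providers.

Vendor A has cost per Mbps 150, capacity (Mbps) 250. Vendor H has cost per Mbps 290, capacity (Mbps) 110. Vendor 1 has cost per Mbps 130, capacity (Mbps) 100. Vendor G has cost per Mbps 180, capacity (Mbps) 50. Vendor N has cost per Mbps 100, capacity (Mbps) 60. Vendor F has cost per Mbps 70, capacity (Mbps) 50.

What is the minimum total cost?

Cheapest first:
Take 50 from Vendor F at 70 ; need 20 more.
Vendor N at 100: take 20 of its 60 ; requirement met.
Vendor 1, Vendor A, Vendor G, Vendor H: unused.
Cost = 50×70 + 20×100 = 5500.

5500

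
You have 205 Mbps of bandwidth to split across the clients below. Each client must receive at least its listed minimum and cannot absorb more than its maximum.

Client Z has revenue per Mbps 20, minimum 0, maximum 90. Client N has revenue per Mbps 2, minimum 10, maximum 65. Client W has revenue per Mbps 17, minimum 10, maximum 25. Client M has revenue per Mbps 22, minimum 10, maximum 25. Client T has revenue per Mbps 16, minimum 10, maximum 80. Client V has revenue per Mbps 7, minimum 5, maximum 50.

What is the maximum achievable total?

3630

Meeting every minimum uses 0+10+10+10+10+5 = 45 Mbps, leaving 160.
Order the clients by revenue per Mbps: Client M 22 > Client Z 20 > Client W 17 > Client T 16 > Client V 7 > Client N 2.
Client M: +15 to 25 (cap) — 145 left.
Client Z takes 90 more to reach its cap of 90 — 55 left.
Give Client W 15 more to hit its cap of 25 — 40 left.
Only 40 left; Client T takes them to reach 50.
Total = 20×90 + 2×10 + 17×25 + 22×25 + 16×50 + 7×5 = 3630.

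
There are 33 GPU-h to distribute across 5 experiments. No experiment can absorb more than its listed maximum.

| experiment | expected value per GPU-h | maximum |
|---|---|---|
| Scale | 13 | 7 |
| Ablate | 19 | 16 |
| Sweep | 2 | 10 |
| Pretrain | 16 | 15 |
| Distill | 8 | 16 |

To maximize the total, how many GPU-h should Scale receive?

Order the experiments by expected value per GPU-h: Ablate 19 > Pretrain 16 > Scale 13 > Distill 8 > Sweep 2.
Ablate: +16 to 16 (cap) → 17 left.
Pretrain takes 15 to reach its cap of 15 → 2 left.
Scale: +2 (room for 7) → 2. Pool exhausted.

2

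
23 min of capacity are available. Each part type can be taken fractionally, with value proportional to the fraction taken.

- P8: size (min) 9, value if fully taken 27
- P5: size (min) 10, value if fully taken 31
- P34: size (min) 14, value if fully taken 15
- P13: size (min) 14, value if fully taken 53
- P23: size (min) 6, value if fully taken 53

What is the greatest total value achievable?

Rank by value-to-size ratio: P23 53/6≈8.83, P13 53/14≈3.79, P5 31/10≈3.1, P8 27/9≈3, P34 15/14≈1.07.
All 6 min of P23 fit (value 53) ; 17 remain.
All 14 min of P13 fit (value 53) ; 3 remain.
Fill the last 3 min with part of P5: 3/10 of it earns 9.3.
Total value = 115.3.

115.3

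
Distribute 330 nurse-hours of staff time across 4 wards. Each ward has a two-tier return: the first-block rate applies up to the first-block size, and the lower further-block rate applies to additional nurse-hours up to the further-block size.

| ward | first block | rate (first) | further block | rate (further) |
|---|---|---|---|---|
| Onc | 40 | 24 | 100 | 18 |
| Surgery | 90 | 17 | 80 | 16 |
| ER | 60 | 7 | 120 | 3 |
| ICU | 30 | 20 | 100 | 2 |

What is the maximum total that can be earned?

6010

Order all 8 blocks by rate: Onc/T1 24 > ICU/T1 20 > Onc/T2 18 > Surgery/T1 17 > Surgery/T2 16 > ER/T1 7 > ER/T2 3 > ICU/T2 2.
Fill Onc T1 block (40 at 24) ; 290 left.
ICU/T1 (20): +30 ; 260 left.
Onc/T2 (18): +100 ; 160 left.
Surgery/T1 (17): +90 ; 70 left.
Surgery T2 at 16: only 70 left, fill 70.
Total = 24×40 + 20×30 + 18×100 + 17×90 + 16×70 = 6010.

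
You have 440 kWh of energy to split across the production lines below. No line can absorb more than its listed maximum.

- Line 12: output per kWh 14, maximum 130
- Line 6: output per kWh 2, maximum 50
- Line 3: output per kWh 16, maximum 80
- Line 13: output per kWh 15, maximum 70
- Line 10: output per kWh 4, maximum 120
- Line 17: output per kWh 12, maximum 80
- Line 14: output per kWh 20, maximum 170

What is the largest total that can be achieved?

Rank by output per kWh: Line 14 20 > Line 3 16 > Line 13 15 > Line 12 14 > Line 17 12 > Line 10 4 > Line 6 2.
Line 14: +170 to 170 (cap) → 270 left.
Give Line 3 80 to hit its cap of 80 → 190 left.
Give Line 13 70 to hit its cap of 70 → 120 left.
Line 12 has room for 130 but only 120 remain, so it gets 120.
Total = 14×120 + 16×80 + 15×70 + 20×170 = 7410.

7410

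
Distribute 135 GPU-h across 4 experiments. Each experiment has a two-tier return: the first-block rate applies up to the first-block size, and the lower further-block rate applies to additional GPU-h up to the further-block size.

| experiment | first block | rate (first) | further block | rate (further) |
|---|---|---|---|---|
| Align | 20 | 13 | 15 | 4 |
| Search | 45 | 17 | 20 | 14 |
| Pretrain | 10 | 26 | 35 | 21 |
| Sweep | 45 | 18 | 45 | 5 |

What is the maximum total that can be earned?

2570

Treat each block as its own option and order by rate: Pretrain/first 26 > Pretrain/second 21 > Sweep/first 18 > Search/first 17 > Search/second 14 > Align/first 13 > Sweep/second 5 > Align/second 4.
Pretrain/first (26): +10 → 125 left.
Pretrain second at 21: fill all 35 → 90 left.
Sweep first at 18: fill all 45 → 45 left.
Search/first (17): +45 → 0 left.
Total = 26×10 + 21×35 + 18×45 + 17×45 = 2570.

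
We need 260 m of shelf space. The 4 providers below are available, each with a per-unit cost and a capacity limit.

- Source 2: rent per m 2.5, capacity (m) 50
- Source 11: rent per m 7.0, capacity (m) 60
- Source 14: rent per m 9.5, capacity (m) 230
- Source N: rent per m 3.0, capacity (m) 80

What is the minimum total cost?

Fill from the cheapest provider first.
Source 2 (2.5): use full 50 → 210 m to go.
Source N (3.0): use full 80 → 130 m to go.
Take 60 from Source 11 at 7.0 → need 70 more.
Source 14 (9.5): take the remaining 70 → done.
Cost = 50×2.5 + 80×3.0 + 60×7.0 + 70×9.5 = 1450.

1450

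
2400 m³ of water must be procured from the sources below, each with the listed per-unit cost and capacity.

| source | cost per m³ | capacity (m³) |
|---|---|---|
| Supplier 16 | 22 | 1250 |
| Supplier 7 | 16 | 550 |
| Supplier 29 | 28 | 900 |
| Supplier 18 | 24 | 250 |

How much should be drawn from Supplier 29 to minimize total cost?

350

Use sources in increasing cost order.
Supplier 7 (16): use full 550 — 1850 m³ to go.
Take 1250 from Supplier 16 at 22 — need 600 more.
Take 250 from Supplier 18 at 24 — need 350 more.
Supplier 29 (28): take the remaining 350 — done.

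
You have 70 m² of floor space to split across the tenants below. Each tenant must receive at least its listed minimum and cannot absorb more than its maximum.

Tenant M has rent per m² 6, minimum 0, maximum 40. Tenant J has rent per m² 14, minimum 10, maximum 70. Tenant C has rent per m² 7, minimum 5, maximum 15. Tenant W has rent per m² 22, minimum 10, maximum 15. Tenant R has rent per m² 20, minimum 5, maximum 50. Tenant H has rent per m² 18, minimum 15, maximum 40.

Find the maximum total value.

1275

Meeting every minimum uses 0+10+5+10+5+15 = 45 m², leaving 25.
Highest rent per m² first: Tenant W 22 > Tenant R 20 > Tenant H 18 > Tenant J 14 > Tenant C 7 > Tenant M 6.
Give Tenant W 5 more to hit its cap of 15 → 20 left.
Tenant R: +20 (room for 45) → 25. Pool exhausted.
Total = 14×10 + 7×5 + 22×15 + 20×25 + 18×15 = 1275.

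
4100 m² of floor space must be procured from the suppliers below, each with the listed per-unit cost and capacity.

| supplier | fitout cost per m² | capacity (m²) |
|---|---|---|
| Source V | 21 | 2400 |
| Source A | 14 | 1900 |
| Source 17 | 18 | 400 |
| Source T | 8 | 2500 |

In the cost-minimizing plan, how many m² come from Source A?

Fill from the cheapest supplier first.
Take 2500 from Source T at 8 → need 1600 more.
Source A (14): take the remaining 1600 → done.
Source 17, Source V: unused.

1600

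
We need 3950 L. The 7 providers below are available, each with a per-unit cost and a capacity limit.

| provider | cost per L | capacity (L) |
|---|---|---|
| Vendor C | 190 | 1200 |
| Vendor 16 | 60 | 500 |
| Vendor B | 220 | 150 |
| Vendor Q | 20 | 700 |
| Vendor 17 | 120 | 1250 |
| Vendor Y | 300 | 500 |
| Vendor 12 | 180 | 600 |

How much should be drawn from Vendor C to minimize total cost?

900

Fill from the cheapest provider first.
Vendor Q at 20: take all 700 L ; 3250 still needed.
Take 500 from Vendor 16 at 60 ; need 2750 more.
Take 1250 from Vendor 17 at 120 ; need 1500 more.
Vendor 12 (180): use full 600 ; 900 L to go.
Take 900 from Vendor C at 190 to finish.
Vendor B, Vendor Y: unused.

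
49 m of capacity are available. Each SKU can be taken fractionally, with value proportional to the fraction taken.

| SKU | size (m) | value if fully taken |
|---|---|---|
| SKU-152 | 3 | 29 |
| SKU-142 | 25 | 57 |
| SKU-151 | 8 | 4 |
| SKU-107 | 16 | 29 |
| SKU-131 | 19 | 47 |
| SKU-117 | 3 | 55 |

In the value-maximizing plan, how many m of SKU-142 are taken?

24

Sort by value density: SKU-117 55/3≈18.3, SKU-152 29/3≈9.67, SKU-131 47/19≈2.47, SKU-142 57/25≈2.28, SKU-107 29/16≈1.81, SKU-151 4/8≈0.5.
All 3 m of SKU-117 fit (value 55) — 46 remain.
Take all of SKU-152 (3 m, value 29) — 43 m left.
All 19 m of SKU-131 fit (value 47) — 24 remain.
24 m left: a 24/25 share of SKU-142 gives 57×24/25 = 54.72.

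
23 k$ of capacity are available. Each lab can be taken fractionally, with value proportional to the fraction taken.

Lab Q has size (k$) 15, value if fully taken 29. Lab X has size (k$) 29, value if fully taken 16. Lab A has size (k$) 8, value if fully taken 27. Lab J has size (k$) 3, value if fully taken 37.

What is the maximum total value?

87.2

Sort by value density: Lab J 37/3≈12.3, Lab A 27/8≈3.38, Lab Q 29/15≈1.93, Lab X 16/29≈0.552.
Take all of Lab J (3 k$, value 37) → 20 k$ left.
Take all of Lab A (8 k$, value 27) → 12 k$ left.
Only 12 k$ remain; take 12/15 of Lab Q for value 29×12/15 = 23.2.
Total value = 87.2.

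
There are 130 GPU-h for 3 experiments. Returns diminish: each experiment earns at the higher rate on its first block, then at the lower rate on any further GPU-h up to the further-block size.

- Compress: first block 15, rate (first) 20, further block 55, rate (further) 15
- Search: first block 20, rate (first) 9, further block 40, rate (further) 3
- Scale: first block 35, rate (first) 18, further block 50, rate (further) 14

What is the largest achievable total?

2105

Rank every tier by rate: Compress/tier1 20 > Scale/tier1 18 > Compress/tier2 15 > Scale/tier2 14 > Search/tier1 9 > Search/tier2 3.
Compress tier1 at 20: fill all 15 — 115 left.
Scale tier1 at 18: fill all 35 — 80 left.
Fill Compress tier2 block (55 at 15) — 25 left.
Scale/tier2: +25 of 50 at 14; pool empty.
Total = 20×15 + 18×35 + 15×55 + 14×25 = 2105.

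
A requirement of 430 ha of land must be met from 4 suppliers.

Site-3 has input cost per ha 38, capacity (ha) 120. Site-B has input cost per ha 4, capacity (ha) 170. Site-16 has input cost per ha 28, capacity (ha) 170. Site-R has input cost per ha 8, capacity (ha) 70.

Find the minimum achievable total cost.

Fill from the cheapest supplier first.
Site-B at 4: take all 170 ha — 260 still needed.
Site-R (8): use full 70 — 190 ha to go.
Take 170 from Site-16 at 28 — need 20 more.
Site-3 at 38: take 20 of its 120 — requirement met.
Cost = 170×4 + 70×8 + 170×28 + 20×38 = 6760.

6760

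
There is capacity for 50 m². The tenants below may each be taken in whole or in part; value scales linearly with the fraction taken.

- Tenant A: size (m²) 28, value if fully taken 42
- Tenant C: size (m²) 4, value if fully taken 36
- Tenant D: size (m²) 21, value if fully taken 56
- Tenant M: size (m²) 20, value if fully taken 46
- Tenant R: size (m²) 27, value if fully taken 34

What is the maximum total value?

145.5

Sort by value density: Tenant C 36/4≈9, Tenant D 56/21≈2.67, Tenant M 46/20≈2.3, Tenant A 42/28≈1.5, Tenant R 34/27≈1.26.
Take all of Tenant C (4 m², value 36) ; 46 m² left.
Tenant D: take in full, 21 m² for value 56 ; 25 left.
Tenant M: take in full, 20 m² for value 46 ; 5 left.
Fill the last 5 m² with part of Tenant A: 5/28 of it earns 7.5.
Total value = 145.5.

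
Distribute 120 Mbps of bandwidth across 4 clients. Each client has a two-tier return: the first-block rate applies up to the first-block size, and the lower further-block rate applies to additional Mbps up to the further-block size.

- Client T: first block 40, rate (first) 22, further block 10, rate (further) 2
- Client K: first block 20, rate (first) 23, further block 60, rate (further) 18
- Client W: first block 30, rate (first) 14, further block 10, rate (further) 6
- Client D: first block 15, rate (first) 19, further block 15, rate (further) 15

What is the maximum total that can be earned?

2435

Rank every tier by rate: Client K/T1 23 > Client T/T1 22 > Client D/T1 19 > Client K/T2 18 > Client D/T2 15 > Client W/T1 14 > Client W/T2 6 > Client T/T2 2.
Fill Client K T1 block (20 at 23) ; 100 left.
Client T T1 at 22: fill all 40 ; 60 left.
Fill Client D T1 block (15 at 19) ; 45 left.
45 remain; put them into Client K T2 at 18.
Total = 23×20 + 22×40 + 19×15 + 18×45 = 2435.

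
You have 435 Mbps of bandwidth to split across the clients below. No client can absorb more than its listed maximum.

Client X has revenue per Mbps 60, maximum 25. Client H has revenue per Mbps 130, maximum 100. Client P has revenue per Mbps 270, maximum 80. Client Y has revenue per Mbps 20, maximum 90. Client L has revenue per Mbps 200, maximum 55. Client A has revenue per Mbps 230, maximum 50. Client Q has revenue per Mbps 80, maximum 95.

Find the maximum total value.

Rank by revenue per Mbps: Client P 270 > Client A 230 > Client L 200 > Client H 130 > Client Q 80 > Client X 60 > Client Y 20.
Give Client P 80 to hit its cap of 80 ; 355 left.
Client A takes 50 to reach its cap of 50 ; 305 left.
Client L takes 55 to reach its cap of 55 ; 250 left.
Give Client H 100 to hit its cap of 100 ; 150 left.
Client Q: +95 to 95 (cap) ; 55 left.
Client X takes 25 to reach its cap of 25 ; 30 left.
Client Y: +30 (room for 90) → 30. Pool exhausted.
Total = 60×25 + 130×100 + 270×80 + 20×30 + 200×55 + 230×50 + 80×95 = 66800.

66800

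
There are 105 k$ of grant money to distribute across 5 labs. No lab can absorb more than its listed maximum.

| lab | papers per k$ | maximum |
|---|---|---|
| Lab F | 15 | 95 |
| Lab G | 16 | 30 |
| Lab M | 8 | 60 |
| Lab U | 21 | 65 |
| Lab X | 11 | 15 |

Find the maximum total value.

1995

Highest papers per k$ first: Lab U 21 > Lab G 16 > Lab F 15 > Lab X 11 > Lab M 8.
Give Lab U 65 to hit its cap of 65 — 40 left.
Give Lab G 30 to hit its cap of 30 — 10 left.
Lab F: +10 (room for 95) → 10. Pool exhausted.
Total = 15×10 + 16×30 + 21×65 = 1995.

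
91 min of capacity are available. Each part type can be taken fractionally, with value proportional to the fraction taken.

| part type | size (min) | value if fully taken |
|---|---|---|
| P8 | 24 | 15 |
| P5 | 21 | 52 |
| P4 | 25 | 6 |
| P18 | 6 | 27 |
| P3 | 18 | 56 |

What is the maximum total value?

Rank by value-to-size ratio: P18 27/6≈4.5, P3 56/18≈3.11, P5 52/21≈2.48, P8 15/24≈0.625, P4 6/25≈0.24.
Take all of P18 (6 min, value 27) → 85 min left.
All 18 min of P3 fit (value 56) → 67 remain.
P5: take in full, 21 min for value 52 → 46 left.
All 24 min of P8 fit (value 15) → 22 remain.
Only 22 min remain; take 22/25 of P4 for value 6×22/25 = 5.28.
Total value = 155.28.

155.28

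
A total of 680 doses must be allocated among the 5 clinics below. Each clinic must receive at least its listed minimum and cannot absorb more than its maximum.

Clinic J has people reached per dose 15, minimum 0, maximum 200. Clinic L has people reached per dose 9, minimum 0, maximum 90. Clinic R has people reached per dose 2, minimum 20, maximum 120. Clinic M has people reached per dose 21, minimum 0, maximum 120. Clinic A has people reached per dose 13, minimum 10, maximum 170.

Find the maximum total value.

8740

Meeting every minimum uses 0+0+20+0+10 = 30 doses, leaving 650.
Order the clinics by people reached per dose: Clinic M 21 > Clinic J 15 > Clinic A 13 > Clinic L 9 > Clinic R 2.
Clinic M: +120 to 120 (cap) ; 530 left.
Clinic J takes 200 more to reach its cap of 200 ; 330 left.
Clinic A: +160 to 170 (cap) ; 170 left.
Clinic L: +90 to 90 (cap) ; 80 left.
Clinic R: +80 (room for 100) → 100. Pool exhausted.
Total = 15×200 + 9×90 + 2×100 + 21×120 + 13×170 = 8740.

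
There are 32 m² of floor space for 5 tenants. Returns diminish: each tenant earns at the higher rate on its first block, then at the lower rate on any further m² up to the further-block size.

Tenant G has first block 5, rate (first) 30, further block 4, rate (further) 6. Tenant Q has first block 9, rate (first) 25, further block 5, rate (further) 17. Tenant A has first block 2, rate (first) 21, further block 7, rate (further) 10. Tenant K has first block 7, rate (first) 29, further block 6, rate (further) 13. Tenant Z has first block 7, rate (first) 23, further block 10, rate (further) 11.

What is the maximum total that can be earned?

815

Rank every tier by rate: Tenant G/T1 30 > Tenant K/T1 29 > Tenant Q/T1 25 > Tenant Z/T1 23 > Tenant A/T1 21 > Tenant Q/T2 17 > Tenant K/T2 13 > Tenant Z/T2 11 > Tenant A/T2 10 > Tenant G/T2 6.
Fill Tenant G T1 block (5 at 30) — 27 left.
Fill Tenant K T1 block (7 at 29) — 20 left.
Fill Tenant Q T1 block (9 at 25) — 11 left.
Tenant Z/T1 (23): +7 — 4 left.
Tenant A T1 at 21: fill all 2 — 2 left.
2 remain; put them into Tenant Q T2 at 17.
Total = 30×5 + 29×7 + 25×9 + 23×7 + 21×2 + 17×2 = 815.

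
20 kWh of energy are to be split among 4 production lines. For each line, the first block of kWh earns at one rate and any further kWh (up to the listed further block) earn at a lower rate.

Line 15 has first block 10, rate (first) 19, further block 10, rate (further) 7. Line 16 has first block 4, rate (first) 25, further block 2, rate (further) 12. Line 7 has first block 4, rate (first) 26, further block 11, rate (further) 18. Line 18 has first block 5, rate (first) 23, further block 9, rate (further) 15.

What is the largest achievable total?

452

Rank every tier by rate: Line 7/T1 26 > Line 16/T1 25 > Line 18/T1 23 > Line 15/T1 19 > Line 7/T2 18 > Line 18/T2 15 > Line 16/T2 12 > Line 15/T2 7.
Fill Line 7 T1 block (4 at 26) → 16 left.
Line 16/T1 (25): +4 → 12 left.
Line 18 T1 at 23: fill all 5 → 7 left.
Line 15 T1 at 19: only 7 left, fill 7.
Total = 26×4 + 25×4 + 23×5 + 19×7 = 452.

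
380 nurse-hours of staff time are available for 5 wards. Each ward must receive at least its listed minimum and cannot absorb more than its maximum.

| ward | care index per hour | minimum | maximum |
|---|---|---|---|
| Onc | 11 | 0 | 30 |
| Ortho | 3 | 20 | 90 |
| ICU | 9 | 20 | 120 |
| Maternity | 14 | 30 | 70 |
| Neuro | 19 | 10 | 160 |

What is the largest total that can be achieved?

5310

Meeting every minimum uses 0+20+20+30+10 = 80 nurse-hours, leaving 300.
Rank by care index per hour: Neuro 19 > Maternity 14 > Onc 11 > ICU 9 > Ortho 3.
Neuro: +150 to 160 (cap) → 150 left.
Maternity: +40 to 70 (cap) → 110 left.
Give Onc 30 more to hit its cap of 30 → 80 left.
Only 80 left; ICU takes them to reach 100.
Total = 11×30 + 3×20 + 9×100 + 14×70 + 19×160 = 5310.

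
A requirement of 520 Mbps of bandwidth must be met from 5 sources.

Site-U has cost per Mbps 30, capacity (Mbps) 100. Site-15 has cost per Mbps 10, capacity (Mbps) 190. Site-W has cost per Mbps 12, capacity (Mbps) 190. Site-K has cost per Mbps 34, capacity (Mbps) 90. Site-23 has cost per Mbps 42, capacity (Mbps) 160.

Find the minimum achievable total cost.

8540

Cheapest first:
Site-15 at 10: take all 190 Mbps — 330 still needed.
Site-W at 12: take all 190 Mbps — 140 still needed.
Site-U at 30: take all 100 Mbps — 40 still needed.
Site-K at 34: take 40 of its 90 — requirement met.
Site-23: unused.
Cost = 190×10 + 190×12 + 100×30 + 40×34 = 8540.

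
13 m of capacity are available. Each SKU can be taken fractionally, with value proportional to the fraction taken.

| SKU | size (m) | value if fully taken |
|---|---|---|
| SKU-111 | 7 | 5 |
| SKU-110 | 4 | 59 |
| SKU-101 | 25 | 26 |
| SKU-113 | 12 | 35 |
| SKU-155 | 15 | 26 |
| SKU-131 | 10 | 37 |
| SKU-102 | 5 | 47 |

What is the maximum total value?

Best value per unit of size first: SKU-110 59/4≈14.8, SKU-102 47/5≈9.4, SKU-131 37/10≈3.7, SKU-113 35/12≈2.92, SKU-155 26/15≈1.73, SKU-101 26/25≈1.04, SKU-111 5/7≈0.714.
SKU-110: take in full, 4 m for value 59 → 9 left.
All 5 m of SKU-102 fit (value 47) → 4 remain.
Only 4 m remain; take 4/10 of SKU-131 for value 37×4/10 = 14.8.
Total value = 120.8.

120.8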